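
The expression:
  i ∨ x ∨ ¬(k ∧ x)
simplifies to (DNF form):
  True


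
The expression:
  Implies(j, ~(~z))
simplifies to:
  z | ~j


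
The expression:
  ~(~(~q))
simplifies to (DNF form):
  ~q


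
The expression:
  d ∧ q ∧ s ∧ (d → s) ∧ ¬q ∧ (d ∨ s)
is never true.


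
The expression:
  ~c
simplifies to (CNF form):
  ~c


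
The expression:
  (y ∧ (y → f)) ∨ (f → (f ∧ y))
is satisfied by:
  {y: True, f: False}
  {f: False, y: False}
  {f: True, y: True}


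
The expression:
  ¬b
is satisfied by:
  {b: False}


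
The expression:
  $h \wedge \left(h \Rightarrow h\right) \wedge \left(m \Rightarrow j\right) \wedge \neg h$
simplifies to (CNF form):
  $\text{False}$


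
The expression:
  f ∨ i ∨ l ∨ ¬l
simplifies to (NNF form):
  True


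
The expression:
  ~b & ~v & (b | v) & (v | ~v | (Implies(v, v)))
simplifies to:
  False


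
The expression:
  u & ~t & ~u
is never true.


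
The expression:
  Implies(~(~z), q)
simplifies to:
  q | ~z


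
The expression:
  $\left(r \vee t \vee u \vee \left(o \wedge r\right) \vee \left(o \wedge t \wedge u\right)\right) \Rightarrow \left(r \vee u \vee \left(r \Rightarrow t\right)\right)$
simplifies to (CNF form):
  $\text{True}$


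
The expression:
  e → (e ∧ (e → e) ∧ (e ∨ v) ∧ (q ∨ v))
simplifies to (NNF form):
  q ∨ v ∨ ¬e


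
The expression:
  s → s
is always true.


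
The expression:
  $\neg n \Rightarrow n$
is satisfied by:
  {n: True}


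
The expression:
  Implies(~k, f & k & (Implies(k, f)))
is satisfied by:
  {k: True}


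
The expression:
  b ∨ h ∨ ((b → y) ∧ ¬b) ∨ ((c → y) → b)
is always true.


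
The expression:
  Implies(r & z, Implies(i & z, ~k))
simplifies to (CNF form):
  ~i | ~k | ~r | ~z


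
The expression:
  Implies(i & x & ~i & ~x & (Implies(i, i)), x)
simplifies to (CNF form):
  True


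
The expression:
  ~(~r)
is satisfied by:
  {r: True}


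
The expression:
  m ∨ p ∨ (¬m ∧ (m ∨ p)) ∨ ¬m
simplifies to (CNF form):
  True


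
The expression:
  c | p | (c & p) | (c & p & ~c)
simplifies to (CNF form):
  c | p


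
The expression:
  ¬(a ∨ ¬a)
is never true.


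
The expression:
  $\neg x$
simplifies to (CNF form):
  $\neg x$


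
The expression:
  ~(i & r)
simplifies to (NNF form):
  ~i | ~r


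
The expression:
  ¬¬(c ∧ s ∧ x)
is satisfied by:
  {c: True, s: True, x: True}


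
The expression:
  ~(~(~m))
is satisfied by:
  {m: False}


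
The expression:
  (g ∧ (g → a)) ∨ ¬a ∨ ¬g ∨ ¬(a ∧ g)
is always true.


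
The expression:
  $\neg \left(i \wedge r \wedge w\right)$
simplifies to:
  $\neg i \vee \neg r \vee \neg w$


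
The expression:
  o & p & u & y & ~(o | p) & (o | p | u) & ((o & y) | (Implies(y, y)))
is never true.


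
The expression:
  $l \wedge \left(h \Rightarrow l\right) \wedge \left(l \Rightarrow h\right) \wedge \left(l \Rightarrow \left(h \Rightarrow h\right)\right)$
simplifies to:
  $h \wedge l$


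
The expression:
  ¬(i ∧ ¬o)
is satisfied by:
  {o: True, i: False}
  {i: False, o: False}
  {i: True, o: True}


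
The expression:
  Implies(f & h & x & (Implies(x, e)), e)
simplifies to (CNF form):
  True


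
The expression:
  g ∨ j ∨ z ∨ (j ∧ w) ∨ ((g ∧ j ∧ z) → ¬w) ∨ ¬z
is always true.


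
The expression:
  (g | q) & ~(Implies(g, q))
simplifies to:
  g & ~q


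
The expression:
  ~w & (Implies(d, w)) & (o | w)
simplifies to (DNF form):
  o & ~d & ~w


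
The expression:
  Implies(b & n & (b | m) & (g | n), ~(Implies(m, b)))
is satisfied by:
  {n: False, b: False}
  {b: True, n: False}
  {n: True, b: False}


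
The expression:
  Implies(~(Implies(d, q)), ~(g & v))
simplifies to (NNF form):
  q | ~d | ~g | ~v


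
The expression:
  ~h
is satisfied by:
  {h: False}


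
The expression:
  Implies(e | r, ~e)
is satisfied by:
  {e: False}


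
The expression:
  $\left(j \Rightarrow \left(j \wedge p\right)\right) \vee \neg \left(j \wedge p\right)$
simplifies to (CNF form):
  $\text{True}$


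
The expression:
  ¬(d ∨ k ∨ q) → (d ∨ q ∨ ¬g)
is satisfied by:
  {k: True, d: True, q: True, g: False}
  {k: True, d: True, g: False, q: False}
  {k: True, q: True, g: False, d: False}
  {k: True, g: False, q: False, d: False}
  {d: True, q: True, g: False, k: False}
  {d: True, g: False, q: False, k: False}
  {q: True, d: False, g: False, k: False}
  {d: False, g: False, q: False, k: False}
  {d: True, k: True, g: True, q: True}
  {d: True, k: True, g: True, q: False}
  {k: True, g: True, q: True, d: False}
  {k: True, g: True, d: False, q: False}
  {q: True, g: True, d: True, k: False}
  {g: True, d: True, k: False, q: False}
  {g: True, q: True, k: False, d: False}


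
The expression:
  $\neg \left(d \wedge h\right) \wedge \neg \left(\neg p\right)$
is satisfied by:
  {p: True, h: False, d: False}
  {p: True, d: True, h: False}
  {p: True, h: True, d: False}


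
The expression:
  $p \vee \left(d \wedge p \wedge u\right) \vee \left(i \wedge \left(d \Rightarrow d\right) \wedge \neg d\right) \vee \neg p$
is always true.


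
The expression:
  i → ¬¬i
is always true.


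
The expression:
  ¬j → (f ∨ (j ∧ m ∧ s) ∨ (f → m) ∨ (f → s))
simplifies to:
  True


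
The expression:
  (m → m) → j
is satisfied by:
  {j: True}


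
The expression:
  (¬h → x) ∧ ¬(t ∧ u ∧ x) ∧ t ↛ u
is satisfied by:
  {t: True, x: True, h: True, u: False}
  {t: True, x: True, u: False, h: False}
  {t: True, h: True, u: False, x: False}


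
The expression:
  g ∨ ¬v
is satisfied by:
  {g: True, v: False}
  {v: False, g: False}
  {v: True, g: True}


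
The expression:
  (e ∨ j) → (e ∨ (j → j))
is always true.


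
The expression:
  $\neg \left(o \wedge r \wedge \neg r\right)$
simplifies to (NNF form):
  $\text{True}$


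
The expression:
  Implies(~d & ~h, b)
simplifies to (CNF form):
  b | d | h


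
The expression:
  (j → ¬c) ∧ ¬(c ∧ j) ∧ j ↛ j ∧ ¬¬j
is never true.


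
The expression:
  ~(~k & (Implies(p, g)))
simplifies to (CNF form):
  (k | p) & (k | ~g)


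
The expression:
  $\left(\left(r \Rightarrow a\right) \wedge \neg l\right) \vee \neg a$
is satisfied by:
  {l: False, a: False}
  {a: True, l: False}
  {l: True, a: False}


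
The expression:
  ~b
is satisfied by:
  {b: False}


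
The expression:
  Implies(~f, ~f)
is always true.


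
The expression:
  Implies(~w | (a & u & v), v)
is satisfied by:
  {v: True, w: True}
  {v: True, w: False}
  {w: True, v: False}


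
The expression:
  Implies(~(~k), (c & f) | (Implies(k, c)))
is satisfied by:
  {c: True, k: False}
  {k: False, c: False}
  {k: True, c: True}


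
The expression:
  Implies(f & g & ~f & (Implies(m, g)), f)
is always true.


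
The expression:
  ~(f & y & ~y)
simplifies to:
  True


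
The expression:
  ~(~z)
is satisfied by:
  {z: True}


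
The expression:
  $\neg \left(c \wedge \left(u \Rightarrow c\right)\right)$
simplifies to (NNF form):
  $\neg c$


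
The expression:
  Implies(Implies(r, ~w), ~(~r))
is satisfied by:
  {r: True}


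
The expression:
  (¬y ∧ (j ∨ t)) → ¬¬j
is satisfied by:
  {y: True, j: True, t: False}
  {y: True, j: False, t: False}
  {j: True, y: False, t: False}
  {y: False, j: False, t: False}
  {y: True, t: True, j: True}
  {y: True, t: True, j: False}
  {t: True, j: True, y: False}


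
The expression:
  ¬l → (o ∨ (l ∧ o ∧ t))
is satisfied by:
  {o: True, l: True}
  {o: True, l: False}
  {l: True, o: False}


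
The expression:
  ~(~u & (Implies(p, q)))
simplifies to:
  u | (p & ~q)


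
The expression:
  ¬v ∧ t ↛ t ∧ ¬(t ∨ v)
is never true.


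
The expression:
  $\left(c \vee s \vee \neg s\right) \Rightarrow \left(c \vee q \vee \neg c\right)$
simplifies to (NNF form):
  $\text{True}$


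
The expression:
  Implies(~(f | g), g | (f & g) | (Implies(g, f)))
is always true.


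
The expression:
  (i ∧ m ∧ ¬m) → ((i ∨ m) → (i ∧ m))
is always true.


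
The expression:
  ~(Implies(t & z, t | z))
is never true.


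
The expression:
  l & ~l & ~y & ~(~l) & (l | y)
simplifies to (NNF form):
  False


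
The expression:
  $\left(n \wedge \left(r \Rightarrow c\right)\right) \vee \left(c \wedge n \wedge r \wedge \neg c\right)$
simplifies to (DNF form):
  $\left(c \wedge n\right) \vee \left(n \wedge \neg r\right)$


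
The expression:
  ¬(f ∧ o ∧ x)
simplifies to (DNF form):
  ¬f ∨ ¬o ∨ ¬x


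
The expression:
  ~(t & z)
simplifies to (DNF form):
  ~t | ~z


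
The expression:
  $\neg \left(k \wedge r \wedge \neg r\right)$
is always true.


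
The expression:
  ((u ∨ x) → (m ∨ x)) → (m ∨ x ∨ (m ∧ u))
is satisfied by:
  {x: True, m: True, u: True}
  {x: True, m: True, u: False}
  {x: True, u: True, m: False}
  {x: True, u: False, m: False}
  {m: True, u: True, x: False}
  {m: True, u: False, x: False}
  {u: True, m: False, x: False}


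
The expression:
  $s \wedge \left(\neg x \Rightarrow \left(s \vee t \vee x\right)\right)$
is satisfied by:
  {s: True}


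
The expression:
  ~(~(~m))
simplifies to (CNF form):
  ~m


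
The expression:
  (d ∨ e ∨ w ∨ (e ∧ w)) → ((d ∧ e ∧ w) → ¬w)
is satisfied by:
  {w: False, e: False, d: False}
  {d: True, w: False, e: False}
  {e: True, w: False, d: False}
  {d: True, e: True, w: False}
  {w: True, d: False, e: False}
  {d: True, w: True, e: False}
  {e: True, w: True, d: False}


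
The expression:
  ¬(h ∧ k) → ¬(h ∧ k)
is always true.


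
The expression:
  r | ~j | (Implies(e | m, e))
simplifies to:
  e | r | ~j | ~m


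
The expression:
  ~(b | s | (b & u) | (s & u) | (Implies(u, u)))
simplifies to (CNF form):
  False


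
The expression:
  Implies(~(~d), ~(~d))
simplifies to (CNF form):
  True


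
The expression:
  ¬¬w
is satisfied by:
  {w: True}


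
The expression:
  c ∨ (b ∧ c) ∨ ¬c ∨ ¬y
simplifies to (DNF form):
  True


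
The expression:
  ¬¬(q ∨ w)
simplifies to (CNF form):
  q ∨ w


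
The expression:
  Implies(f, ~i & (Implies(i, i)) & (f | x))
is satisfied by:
  {i: False, f: False}
  {f: True, i: False}
  {i: True, f: False}


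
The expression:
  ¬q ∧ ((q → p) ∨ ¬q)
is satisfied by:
  {q: False}


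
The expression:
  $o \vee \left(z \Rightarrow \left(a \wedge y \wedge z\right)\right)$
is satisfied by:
  {a: True, o: True, y: True, z: False}
  {a: True, o: True, y: False, z: False}
  {o: True, y: True, z: False, a: False}
  {o: True, y: False, z: False, a: False}
  {a: True, y: True, z: False, o: False}
  {a: True, y: False, z: False, o: False}
  {y: True, a: False, z: False, o: False}
  {y: False, a: False, z: False, o: False}
  {a: True, o: True, z: True, y: True}
  {a: True, o: True, z: True, y: False}
  {o: True, z: True, y: True, a: False}
  {o: True, z: True, y: False, a: False}
  {a: True, z: True, y: True, o: False}


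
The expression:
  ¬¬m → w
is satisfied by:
  {w: True, m: False}
  {m: False, w: False}
  {m: True, w: True}


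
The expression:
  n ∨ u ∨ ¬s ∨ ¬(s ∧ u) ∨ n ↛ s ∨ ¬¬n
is always true.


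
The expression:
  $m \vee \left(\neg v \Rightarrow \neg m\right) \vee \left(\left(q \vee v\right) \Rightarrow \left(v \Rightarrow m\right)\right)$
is always true.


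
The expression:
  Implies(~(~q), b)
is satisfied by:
  {b: True, q: False}
  {q: False, b: False}
  {q: True, b: True}


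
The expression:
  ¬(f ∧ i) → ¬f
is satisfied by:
  {i: True, f: False}
  {f: False, i: False}
  {f: True, i: True}


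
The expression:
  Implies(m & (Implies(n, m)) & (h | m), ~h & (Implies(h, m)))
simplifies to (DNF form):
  ~h | ~m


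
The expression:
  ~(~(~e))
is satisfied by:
  {e: False}


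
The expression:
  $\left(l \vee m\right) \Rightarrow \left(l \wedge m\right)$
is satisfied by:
  {m: False, l: False}
  {l: True, m: True}


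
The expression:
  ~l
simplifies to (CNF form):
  ~l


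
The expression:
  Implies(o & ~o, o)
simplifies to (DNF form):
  True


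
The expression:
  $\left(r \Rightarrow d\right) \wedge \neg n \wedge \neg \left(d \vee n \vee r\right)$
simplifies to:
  $\neg d \wedge \neg n \wedge \neg r$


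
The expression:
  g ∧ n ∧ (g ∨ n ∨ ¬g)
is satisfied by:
  {g: True, n: True}


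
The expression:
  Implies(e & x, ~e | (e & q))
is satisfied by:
  {q: True, e: False, x: False}
  {e: False, x: False, q: False}
  {x: True, q: True, e: False}
  {x: True, e: False, q: False}
  {q: True, e: True, x: False}
  {e: True, q: False, x: False}
  {x: True, e: True, q: True}


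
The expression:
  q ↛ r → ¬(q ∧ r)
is always true.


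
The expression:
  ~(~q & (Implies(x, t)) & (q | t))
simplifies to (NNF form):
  q | ~t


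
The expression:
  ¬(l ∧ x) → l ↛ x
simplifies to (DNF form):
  l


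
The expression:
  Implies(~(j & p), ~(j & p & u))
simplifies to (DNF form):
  True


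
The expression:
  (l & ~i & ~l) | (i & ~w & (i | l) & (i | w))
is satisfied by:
  {i: True, w: False}


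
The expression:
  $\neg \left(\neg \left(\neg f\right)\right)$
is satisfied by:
  {f: False}


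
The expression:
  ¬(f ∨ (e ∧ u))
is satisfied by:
  {u: False, f: False, e: False}
  {e: True, u: False, f: False}
  {u: True, e: False, f: False}


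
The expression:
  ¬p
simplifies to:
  ¬p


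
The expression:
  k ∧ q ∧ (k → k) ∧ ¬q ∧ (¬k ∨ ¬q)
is never true.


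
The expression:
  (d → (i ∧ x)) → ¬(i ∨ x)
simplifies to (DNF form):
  (d ∧ ¬i) ∨ (d ∧ ¬x) ∨ (¬i ∧ ¬x)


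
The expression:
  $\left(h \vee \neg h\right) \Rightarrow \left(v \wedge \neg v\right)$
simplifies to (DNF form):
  $\text{False}$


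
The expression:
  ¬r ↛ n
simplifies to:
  ¬n ∧ ¬r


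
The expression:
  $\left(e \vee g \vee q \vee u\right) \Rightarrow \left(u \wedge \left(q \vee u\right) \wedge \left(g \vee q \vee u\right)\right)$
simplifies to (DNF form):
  $u \vee \left(\neg e \wedge \neg g \wedge \neg q\right)$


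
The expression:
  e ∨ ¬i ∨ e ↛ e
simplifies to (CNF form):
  e ∨ ¬i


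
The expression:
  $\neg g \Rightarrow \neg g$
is always true.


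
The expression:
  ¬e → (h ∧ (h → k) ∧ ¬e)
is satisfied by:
  {k: True, e: True, h: True}
  {k: True, e: True, h: False}
  {e: True, h: True, k: False}
  {e: True, h: False, k: False}
  {k: True, h: True, e: False}


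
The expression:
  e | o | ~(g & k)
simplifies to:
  e | o | ~g | ~k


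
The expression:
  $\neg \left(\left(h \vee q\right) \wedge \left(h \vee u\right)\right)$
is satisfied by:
  {u: False, h: False, q: False}
  {q: True, u: False, h: False}
  {u: True, q: False, h: False}


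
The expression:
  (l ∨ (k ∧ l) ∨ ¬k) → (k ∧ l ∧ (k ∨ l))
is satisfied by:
  {k: True}


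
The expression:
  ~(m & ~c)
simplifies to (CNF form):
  c | ~m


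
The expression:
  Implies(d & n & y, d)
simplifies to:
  True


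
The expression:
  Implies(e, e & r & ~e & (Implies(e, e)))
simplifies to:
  ~e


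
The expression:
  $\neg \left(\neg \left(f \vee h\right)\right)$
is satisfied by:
  {h: True, f: True}
  {h: True, f: False}
  {f: True, h: False}


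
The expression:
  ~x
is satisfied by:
  {x: False}


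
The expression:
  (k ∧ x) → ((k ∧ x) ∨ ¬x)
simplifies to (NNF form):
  True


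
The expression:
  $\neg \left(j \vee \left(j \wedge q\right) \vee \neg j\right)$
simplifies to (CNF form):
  $\text{False}$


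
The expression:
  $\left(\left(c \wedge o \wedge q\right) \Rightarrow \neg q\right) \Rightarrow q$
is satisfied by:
  {q: True}


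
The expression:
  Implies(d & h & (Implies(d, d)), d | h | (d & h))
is always true.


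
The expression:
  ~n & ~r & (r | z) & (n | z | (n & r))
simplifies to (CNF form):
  z & ~n & ~r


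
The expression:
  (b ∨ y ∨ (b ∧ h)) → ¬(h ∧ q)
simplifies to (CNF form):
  (¬b ∨ ¬h ∨ ¬q) ∧ (¬h ∨ ¬q ∨ ¬y)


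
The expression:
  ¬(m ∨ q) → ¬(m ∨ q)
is always true.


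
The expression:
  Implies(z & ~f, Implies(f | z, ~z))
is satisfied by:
  {f: True, z: False}
  {z: False, f: False}
  {z: True, f: True}


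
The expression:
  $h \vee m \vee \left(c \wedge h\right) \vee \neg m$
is always true.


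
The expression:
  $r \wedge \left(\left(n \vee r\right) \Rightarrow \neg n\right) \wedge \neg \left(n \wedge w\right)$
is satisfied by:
  {r: True, n: False}


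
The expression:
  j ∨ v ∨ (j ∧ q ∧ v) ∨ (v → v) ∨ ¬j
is always true.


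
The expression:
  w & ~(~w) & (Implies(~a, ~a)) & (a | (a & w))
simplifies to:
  a & w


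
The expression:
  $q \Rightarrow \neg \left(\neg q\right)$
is always true.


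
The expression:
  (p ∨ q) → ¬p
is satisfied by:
  {p: False}


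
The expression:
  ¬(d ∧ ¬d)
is always true.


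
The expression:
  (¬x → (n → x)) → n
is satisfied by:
  {n: True}


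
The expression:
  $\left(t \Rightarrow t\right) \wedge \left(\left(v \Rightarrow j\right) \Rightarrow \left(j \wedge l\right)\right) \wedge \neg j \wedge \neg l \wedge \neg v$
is never true.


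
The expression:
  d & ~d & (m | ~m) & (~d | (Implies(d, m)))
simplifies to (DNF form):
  False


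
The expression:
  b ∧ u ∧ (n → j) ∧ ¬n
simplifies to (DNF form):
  b ∧ u ∧ ¬n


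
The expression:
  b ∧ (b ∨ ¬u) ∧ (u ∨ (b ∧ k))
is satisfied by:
  {k: True, u: True, b: True}
  {k: True, b: True, u: False}
  {u: True, b: True, k: False}


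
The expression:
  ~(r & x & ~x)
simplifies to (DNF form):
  True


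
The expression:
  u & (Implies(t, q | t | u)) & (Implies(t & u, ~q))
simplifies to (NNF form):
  u & (~q | ~t)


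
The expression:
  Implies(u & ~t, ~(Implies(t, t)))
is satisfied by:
  {t: True, u: False}
  {u: False, t: False}
  {u: True, t: True}


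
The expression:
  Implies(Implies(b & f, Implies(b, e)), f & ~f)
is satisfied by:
  {b: True, f: True, e: False}


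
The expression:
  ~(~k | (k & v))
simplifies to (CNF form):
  k & ~v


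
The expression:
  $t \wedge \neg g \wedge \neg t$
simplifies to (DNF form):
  $\text{False}$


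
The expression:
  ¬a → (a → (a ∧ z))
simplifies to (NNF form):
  True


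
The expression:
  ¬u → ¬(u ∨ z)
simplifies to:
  u ∨ ¬z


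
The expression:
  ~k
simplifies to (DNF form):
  ~k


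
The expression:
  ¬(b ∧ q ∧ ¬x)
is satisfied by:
  {x: True, q: False, b: False}
  {q: False, b: False, x: False}
  {x: True, b: True, q: False}
  {b: True, q: False, x: False}
  {x: True, q: True, b: False}
  {q: True, x: False, b: False}
  {x: True, b: True, q: True}


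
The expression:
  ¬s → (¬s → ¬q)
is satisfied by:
  {s: True, q: False}
  {q: False, s: False}
  {q: True, s: True}


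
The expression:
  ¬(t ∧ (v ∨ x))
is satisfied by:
  {v: False, t: False, x: False}
  {x: True, v: False, t: False}
  {v: True, x: False, t: False}
  {x: True, v: True, t: False}
  {t: True, x: False, v: False}


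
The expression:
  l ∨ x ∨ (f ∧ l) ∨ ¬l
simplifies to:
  True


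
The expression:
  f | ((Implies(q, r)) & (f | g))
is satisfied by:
  {g: True, f: True, r: True, q: False}
  {g: True, f: True, r: False, q: False}
  {q: True, g: True, f: True, r: True}
  {q: True, g: True, f: True, r: False}
  {f: True, r: True, q: False, g: False}
  {f: True, q: False, r: False, g: False}
  {f: True, q: True, r: True, g: False}
  {f: True, q: True, r: False, g: False}
  {g: True, r: True, f: False, q: False}
  {g: True, r: False, f: False, q: False}
  {q: True, g: True, r: True, f: False}


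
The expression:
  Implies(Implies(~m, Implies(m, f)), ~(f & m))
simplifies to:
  ~f | ~m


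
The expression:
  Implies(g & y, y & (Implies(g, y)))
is always true.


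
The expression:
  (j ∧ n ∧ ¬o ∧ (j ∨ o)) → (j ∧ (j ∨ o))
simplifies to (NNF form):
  True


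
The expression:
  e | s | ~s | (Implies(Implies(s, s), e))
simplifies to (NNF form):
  True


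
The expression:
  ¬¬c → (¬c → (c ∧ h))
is always true.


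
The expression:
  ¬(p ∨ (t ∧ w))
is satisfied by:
  {w: False, p: False, t: False}
  {t: True, w: False, p: False}
  {w: True, t: False, p: False}


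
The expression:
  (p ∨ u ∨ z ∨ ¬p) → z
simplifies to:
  z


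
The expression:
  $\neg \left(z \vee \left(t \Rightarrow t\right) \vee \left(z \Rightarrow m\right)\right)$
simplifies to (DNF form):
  $\text{False}$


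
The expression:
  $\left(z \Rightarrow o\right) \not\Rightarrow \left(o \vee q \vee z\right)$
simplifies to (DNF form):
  $\neg o \wedge \neg q \wedge \neg z$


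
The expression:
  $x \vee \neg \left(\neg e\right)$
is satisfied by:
  {x: True, e: True}
  {x: True, e: False}
  {e: True, x: False}


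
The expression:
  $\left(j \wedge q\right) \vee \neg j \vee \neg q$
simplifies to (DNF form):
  $\text{True}$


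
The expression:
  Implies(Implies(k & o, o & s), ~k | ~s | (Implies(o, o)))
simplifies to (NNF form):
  True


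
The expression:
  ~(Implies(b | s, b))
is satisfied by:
  {s: True, b: False}


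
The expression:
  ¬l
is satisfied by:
  {l: False}


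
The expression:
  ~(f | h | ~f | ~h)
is never true.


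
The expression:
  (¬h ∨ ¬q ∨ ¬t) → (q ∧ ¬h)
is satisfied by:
  {t: True, q: True, h: False}
  {q: True, h: False, t: False}
  {t: True, h: True, q: True}


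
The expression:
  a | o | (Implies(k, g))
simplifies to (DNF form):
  a | g | o | ~k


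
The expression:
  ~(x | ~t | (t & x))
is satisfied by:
  {t: True, x: False}


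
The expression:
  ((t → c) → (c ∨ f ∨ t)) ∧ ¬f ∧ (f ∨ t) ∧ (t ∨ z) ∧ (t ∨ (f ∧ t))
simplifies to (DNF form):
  t ∧ ¬f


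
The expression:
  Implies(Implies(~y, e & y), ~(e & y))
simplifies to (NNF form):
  ~e | ~y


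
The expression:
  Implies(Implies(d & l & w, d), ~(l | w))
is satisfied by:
  {w: False, l: False}


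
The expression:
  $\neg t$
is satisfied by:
  {t: False}


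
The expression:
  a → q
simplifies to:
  q ∨ ¬a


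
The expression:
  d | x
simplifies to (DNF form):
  d | x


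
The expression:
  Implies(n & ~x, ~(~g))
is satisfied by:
  {x: True, g: True, n: False}
  {x: True, g: False, n: False}
  {g: True, x: False, n: False}
  {x: False, g: False, n: False}
  {x: True, n: True, g: True}
  {x: True, n: True, g: False}
  {n: True, g: True, x: False}


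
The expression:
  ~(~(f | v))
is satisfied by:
  {v: True, f: True}
  {v: True, f: False}
  {f: True, v: False}


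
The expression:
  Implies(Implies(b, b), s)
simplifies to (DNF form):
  s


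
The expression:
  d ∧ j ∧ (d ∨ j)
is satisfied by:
  {j: True, d: True}


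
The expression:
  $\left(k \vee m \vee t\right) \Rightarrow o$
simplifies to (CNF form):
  $\left(o \vee \neg k\right) \wedge \left(o \vee \neg m\right) \wedge \left(o \vee \neg t\right)$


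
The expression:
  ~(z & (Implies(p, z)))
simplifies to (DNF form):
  ~z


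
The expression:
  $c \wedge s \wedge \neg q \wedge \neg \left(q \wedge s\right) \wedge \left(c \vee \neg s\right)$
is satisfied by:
  {c: True, s: True, q: False}


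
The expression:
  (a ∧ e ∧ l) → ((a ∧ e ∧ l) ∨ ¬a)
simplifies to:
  True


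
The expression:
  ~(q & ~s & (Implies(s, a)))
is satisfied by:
  {s: True, q: False}
  {q: False, s: False}
  {q: True, s: True}


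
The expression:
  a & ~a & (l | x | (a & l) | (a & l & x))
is never true.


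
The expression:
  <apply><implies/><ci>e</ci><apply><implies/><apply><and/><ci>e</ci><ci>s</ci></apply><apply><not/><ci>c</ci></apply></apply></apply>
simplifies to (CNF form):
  <apply><or/><apply><not/><ci>c</ci></apply><apply><not/><ci>e</ci></apply><apply><not/><ci>s</ci></apply></apply>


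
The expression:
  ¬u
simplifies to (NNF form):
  ¬u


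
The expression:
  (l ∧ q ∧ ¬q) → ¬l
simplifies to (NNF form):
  True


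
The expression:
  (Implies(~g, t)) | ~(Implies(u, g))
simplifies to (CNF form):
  g | t | u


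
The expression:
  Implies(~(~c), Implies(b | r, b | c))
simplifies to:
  True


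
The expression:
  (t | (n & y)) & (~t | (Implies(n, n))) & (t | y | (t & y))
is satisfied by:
  {n: True, t: True, y: True}
  {n: True, t: True, y: False}
  {t: True, y: True, n: False}
  {t: True, y: False, n: False}
  {n: True, y: True, t: False}


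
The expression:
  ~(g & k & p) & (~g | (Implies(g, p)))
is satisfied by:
  {p: True, g: False, k: False}
  {p: False, g: False, k: False}
  {k: True, p: True, g: False}
  {k: True, p: False, g: False}
  {g: True, p: True, k: False}


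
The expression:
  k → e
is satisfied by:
  {e: True, k: False}
  {k: False, e: False}
  {k: True, e: True}


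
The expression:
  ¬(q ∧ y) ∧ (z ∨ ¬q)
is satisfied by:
  {z: True, y: False, q: False}
  {y: False, q: False, z: False}
  {z: True, y: True, q: False}
  {y: True, z: False, q: False}
  {q: True, z: True, y: False}


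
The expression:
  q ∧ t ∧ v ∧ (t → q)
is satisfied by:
  {t: True, q: True, v: True}


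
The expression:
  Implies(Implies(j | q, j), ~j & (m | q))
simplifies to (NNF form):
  ~j & (m | q)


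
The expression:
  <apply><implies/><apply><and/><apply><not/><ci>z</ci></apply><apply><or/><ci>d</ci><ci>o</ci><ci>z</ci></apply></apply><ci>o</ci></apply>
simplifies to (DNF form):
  <apply><or/><ci>o</ci><ci>z</ci><apply><not/><ci>d</ci></apply></apply>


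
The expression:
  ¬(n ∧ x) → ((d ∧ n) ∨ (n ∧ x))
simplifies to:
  n ∧ (d ∨ x)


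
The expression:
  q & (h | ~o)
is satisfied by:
  {h: True, q: True, o: False}
  {q: True, o: False, h: False}
  {o: True, h: True, q: True}


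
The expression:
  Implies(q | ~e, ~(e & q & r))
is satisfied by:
  {e: False, q: False, r: False}
  {r: True, e: False, q: False}
  {q: True, e: False, r: False}
  {r: True, q: True, e: False}
  {e: True, r: False, q: False}
  {r: True, e: True, q: False}
  {q: True, e: True, r: False}


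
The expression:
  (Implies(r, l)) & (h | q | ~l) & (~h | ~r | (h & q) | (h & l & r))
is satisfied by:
  {l: True, q: True, h: True, r: False}
  {l: True, q: True, h: False, r: False}
  {l: True, h: True, r: False, q: False}
  {l: True, q: True, r: True, h: True}
  {l: True, q: True, r: True, h: False}
  {l: True, r: True, h: True, q: False}
  {q: True, r: False, h: True, l: False}
  {q: True, r: False, h: False, l: False}
  {h: True, l: False, r: False, q: False}
  {l: False, h: False, r: False, q: False}


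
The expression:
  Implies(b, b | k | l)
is always true.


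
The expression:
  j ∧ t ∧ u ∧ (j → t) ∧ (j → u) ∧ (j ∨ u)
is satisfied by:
  {t: True, j: True, u: True}


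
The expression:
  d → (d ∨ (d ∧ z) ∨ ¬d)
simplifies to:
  True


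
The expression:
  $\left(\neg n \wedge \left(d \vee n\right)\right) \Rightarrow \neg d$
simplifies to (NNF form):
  $n \vee \neg d$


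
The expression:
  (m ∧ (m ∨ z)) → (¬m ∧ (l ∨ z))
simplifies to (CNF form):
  ¬m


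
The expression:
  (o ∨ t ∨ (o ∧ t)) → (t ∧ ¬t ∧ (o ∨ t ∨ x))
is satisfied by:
  {o: False, t: False}


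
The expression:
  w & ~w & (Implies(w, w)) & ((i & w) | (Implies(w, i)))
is never true.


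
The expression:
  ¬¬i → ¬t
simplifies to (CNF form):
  ¬i ∨ ¬t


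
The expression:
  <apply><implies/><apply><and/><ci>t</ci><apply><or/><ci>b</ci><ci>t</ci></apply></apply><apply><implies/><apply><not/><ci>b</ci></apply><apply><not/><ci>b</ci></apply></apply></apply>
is always true.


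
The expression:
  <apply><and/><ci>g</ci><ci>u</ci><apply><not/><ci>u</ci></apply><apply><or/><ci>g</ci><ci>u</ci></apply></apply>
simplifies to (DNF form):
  <false/>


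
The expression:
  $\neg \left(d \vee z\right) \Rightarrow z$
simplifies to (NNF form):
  $d \vee z$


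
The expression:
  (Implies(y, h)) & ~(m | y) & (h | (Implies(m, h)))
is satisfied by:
  {y: False, m: False}


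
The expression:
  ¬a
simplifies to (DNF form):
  ¬a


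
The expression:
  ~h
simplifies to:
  ~h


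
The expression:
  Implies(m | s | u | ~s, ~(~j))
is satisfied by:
  {j: True}


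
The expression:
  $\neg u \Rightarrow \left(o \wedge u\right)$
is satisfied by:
  {u: True}


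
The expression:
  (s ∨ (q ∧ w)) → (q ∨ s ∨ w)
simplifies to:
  True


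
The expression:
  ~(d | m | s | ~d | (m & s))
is never true.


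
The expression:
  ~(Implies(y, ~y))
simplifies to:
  y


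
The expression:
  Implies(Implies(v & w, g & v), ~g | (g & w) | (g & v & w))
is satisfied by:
  {w: True, g: False}
  {g: False, w: False}
  {g: True, w: True}


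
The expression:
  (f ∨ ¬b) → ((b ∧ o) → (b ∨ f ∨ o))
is always true.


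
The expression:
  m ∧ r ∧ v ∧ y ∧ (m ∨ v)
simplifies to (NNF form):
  m ∧ r ∧ v ∧ y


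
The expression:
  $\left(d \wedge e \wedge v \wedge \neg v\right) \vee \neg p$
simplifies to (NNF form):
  $\neg p$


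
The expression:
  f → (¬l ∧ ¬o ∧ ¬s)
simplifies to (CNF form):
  (¬f ∨ ¬l) ∧ (¬f ∨ ¬o) ∧ (¬f ∨ ¬s)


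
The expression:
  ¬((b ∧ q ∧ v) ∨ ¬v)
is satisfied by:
  {v: True, q: False, b: False}
  {b: True, v: True, q: False}
  {q: True, v: True, b: False}


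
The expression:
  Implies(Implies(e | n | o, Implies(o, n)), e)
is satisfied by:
  {e: True, o: True, n: False}
  {e: True, o: False, n: False}
  {n: True, e: True, o: True}
  {n: True, e: True, o: False}
  {o: True, n: False, e: False}


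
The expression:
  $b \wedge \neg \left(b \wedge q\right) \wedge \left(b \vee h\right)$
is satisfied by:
  {b: True, q: False}


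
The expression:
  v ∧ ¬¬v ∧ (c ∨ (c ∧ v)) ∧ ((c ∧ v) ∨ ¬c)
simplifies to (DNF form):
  c ∧ v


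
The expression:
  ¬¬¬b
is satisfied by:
  {b: False}


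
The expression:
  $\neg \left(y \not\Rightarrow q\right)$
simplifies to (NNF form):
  $q \vee \neg y$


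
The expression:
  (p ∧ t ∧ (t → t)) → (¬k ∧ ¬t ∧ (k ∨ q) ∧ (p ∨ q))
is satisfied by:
  {p: False, t: False}
  {t: True, p: False}
  {p: True, t: False}


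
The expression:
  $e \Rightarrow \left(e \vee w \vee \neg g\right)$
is always true.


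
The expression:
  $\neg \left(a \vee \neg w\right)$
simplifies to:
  $w \wedge \neg a$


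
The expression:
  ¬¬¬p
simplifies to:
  ¬p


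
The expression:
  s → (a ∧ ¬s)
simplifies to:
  ¬s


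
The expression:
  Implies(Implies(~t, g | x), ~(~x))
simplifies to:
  x | (~g & ~t)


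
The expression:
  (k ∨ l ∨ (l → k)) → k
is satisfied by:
  {k: True}


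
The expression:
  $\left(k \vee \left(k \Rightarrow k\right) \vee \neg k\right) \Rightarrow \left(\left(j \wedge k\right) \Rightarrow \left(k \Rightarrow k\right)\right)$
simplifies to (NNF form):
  $\text{True}$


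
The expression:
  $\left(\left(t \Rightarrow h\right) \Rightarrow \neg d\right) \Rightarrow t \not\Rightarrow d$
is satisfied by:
  {t: True, h: True, d: False}
  {t: True, h: False, d: False}
  {t: True, d: True, h: True}
  {d: True, h: True, t: False}
  {d: True, h: False, t: False}


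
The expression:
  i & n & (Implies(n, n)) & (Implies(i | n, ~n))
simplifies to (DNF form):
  False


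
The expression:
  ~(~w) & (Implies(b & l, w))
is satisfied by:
  {w: True}


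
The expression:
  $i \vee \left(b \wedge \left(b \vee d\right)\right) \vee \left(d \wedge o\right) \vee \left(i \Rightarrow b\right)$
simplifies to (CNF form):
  $\text{True}$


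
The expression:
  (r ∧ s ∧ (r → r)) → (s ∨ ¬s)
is always true.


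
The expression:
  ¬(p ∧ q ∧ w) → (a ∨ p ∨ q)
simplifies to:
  a ∨ p ∨ q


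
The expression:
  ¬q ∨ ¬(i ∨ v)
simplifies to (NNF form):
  (¬i ∧ ¬v) ∨ ¬q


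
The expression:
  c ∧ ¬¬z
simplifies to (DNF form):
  c ∧ z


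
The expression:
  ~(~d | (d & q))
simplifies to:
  d & ~q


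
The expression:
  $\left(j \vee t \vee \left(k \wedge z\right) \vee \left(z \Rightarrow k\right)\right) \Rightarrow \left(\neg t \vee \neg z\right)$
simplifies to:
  $\neg t \vee \neg z$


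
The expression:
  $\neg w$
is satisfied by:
  {w: False}


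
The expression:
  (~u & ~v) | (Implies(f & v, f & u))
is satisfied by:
  {u: True, v: False, f: False}
  {v: False, f: False, u: False}
  {f: True, u: True, v: False}
  {f: True, v: False, u: False}
  {u: True, v: True, f: False}
  {v: True, u: False, f: False}
  {f: True, v: True, u: True}


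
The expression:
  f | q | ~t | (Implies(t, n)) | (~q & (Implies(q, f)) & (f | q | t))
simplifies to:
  True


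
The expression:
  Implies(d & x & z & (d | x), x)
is always true.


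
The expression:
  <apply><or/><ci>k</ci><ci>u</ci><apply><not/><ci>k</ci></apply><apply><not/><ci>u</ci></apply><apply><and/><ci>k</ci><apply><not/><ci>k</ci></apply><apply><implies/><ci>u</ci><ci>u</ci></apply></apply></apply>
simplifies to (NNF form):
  <true/>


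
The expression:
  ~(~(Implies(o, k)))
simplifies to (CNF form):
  k | ~o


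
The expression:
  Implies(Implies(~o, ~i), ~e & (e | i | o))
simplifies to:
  (i & ~o) | (o & ~e)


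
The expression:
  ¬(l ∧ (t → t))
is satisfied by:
  {l: False}


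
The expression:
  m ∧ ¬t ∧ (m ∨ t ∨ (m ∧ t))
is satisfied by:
  {m: True, t: False}


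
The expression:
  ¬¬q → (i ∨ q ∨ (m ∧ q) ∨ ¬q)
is always true.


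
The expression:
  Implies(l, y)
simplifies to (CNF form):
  y | ~l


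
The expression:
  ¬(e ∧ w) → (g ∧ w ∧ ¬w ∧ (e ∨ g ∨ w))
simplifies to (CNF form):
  e ∧ w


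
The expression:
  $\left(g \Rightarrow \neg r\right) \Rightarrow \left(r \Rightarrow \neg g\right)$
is always true.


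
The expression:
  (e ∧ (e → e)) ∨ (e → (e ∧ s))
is always true.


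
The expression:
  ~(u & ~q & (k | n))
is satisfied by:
  {q: True, n: False, u: False, k: False}
  {q: True, k: True, n: False, u: False}
  {q: True, n: True, u: False, k: False}
  {q: True, k: True, n: True, u: False}
  {k: False, n: False, u: False, q: False}
  {k: True, n: False, u: False, q: False}
  {n: True, k: False, u: False, q: False}
  {k: True, n: True, u: False, q: False}
  {u: True, q: True, k: False, n: False}
  {k: True, u: True, q: True, n: False}
  {u: True, q: True, n: True, k: False}
  {k: True, u: True, q: True, n: True}
  {u: True, q: False, n: False, k: False}


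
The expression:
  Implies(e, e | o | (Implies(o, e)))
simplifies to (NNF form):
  True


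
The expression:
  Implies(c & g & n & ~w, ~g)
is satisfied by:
  {w: True, g: False, c: False, n: False}
  {w: False, g: False, c: False, n: False}
  {w: True, n: True, g: False, c: False}
  {n: True, w: False, g: False, c: False}
  {w: True, c: True, n: False, g: False}
  {c: True, n: False, g: False, w: False}
  {w: True, n: True, c: True, g: False}
  {n: True, c: True, w: False, g: False}
  {w: True, g: True, n: False, c: False}
  {g: True, n: False, c: False, w: False}
  {w: True, n: True, g: True, c: False}
  {n: True, g: True, w: False, c: False}
  {w: True, c: True, g: True, n: False}
  {c: True, g: True, n: False, w: False}
  {w: True, n: True, c: True, g: True}


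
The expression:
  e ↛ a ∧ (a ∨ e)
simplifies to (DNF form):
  e ∧ ¬a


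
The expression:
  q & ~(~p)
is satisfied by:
  {p: True, q: True}


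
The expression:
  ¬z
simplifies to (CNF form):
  ¬z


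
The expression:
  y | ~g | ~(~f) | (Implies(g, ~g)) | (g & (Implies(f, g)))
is always true.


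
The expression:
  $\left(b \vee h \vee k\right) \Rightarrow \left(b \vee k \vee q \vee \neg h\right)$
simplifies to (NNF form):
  $b \vee k \vee q \vee \neg h$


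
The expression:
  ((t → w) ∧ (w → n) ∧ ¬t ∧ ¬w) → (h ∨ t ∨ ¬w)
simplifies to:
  True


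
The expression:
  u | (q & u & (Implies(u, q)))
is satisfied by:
  {u: True}


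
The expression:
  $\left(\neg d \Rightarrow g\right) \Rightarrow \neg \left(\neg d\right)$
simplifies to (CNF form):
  $d \vee \neg g$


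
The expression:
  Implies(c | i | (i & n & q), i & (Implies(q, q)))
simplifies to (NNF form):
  i | ~c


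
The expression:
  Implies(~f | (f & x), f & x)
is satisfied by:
  {f: True}


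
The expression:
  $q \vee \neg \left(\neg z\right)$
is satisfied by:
  {q: True, z: True}
  {q: True, z: False}
  {z: True, q: False}


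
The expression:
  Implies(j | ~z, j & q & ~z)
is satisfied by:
  {q: True, z: True, j: False}
  {z: True, j: False, q: False}
  {q: True, j: True, z: False}


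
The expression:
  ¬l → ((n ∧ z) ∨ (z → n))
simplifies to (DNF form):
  l ∨ n ∨ ¬z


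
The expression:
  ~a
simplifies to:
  ~a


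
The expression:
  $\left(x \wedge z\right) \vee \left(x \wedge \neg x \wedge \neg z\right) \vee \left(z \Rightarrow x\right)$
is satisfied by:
  {x: True, z: False}
  {z: False, x: False}
  {z: True, x: True}


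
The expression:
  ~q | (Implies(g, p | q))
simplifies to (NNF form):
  True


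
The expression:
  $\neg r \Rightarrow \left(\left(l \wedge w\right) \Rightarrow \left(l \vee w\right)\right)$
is always true.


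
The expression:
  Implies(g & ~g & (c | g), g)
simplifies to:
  True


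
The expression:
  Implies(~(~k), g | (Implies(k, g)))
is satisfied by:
  {g: True, k: False}
  {k: False, g: False}
  {k: True, g: True}


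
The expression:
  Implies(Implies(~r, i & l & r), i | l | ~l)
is always true.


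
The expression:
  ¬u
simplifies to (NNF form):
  ¬u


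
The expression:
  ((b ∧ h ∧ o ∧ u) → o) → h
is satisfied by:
  {h: True}


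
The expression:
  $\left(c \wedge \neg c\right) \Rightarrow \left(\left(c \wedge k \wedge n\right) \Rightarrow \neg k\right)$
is always true.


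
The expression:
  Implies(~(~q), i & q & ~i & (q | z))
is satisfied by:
  {q: False}


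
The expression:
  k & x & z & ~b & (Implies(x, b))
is never true.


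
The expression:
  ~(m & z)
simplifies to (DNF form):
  ~m | ~z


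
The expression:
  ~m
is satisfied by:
  {m: False}
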